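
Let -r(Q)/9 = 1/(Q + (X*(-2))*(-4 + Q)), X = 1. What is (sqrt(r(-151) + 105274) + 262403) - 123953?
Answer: 138450 + sqrt(295714507)/53 ≈ 1.3877e+5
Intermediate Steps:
r(Q) = -9/(8 - Q) (r(Q) = -9/(Q + (1*(-2))*(-4 + Q)) = -9/(Q - 2*(-4 + Q)) = -9/(Q + (8 - 2*Q)) = -9/(8 - Q))
(sqrt(r(-151) + 105274) + 262403) - 123953 = (sqrt(9/(-8 - 151) + 105274) + 262403) - 123953 = (sqrt(9/(-159) + 105274) + 262403) - 123953 = (sqrt(9*(-1/159) + 105274) + 262403) - 123953 = (sqrt(-3/53 + 105274) + 262403) - 123953 = (sqrt(5579519/53) + 262403) - 123953 = (sqrt(295714507)/53 + 262403) - 123953 = (262403 + sqrt(295714507)/53) - 123953 = 138450 + sqrt(295714507)/53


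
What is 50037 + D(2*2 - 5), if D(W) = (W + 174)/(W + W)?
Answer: 99901/2 ≈ 49951.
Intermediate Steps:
D(W) = (174 + W)/(2*W) (D(W) = (174 + W)/((2*W)) = (174 + W)*(1/(2*W)) = (174 + W)/(2*W))
50037 + D(2*2 - 5) = 50037 + (174 + (2*2 - 5))/(2*(2*2 - 5)) = 50037 + (174 + (4 - 5))/(2*(4 - 5)) = 50037 + (½)*(174 - 1)/(-1) = 50037 + (½)*(-1)*173 = 50037 - 173/2 = 99901/2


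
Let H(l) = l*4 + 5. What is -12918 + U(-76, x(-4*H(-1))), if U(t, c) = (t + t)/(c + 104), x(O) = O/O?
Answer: -1356542/105 ≈ -12919.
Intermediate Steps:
H(l) = 5 + 4*l (H(l) = 4*l + 5 = 5 + 4*l)
x(O) = 1
U(t, c) = 2*t/(104 + c) (U(t, c) = (2*t)/(104 + c) = 2*t/(104 + c))
-12918 + U(-76, x(-4*H(-1))) = -12918 + 2*(-76)/(104 + 1) = -12918 + 2*(-76)/105 = -12918 + 2*(-76)*(1/105) = -12918 - 152/105 = -1356542/105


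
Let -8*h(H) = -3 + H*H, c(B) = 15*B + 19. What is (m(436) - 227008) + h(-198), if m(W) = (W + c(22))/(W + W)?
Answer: -50555775/218 ≈ -2.3191e+5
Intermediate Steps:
c(B) = 19 + 15*B
h(H) = 3/8 - H²/8 (h(H) = -(-3 + H*H)/8 = -(-3 + H²)/8 = 3/8 - H²/8)
m(W) = (349 + W)/(2*W) (m(W) = (W + (19 + 15*22))/(W + W) = (W + (19 + 330))/((2*W)) = (W + 349)*(1/(2*W)) = (349 + W)*(1/(2*W)) = (349 + W)/(2*W))
(m(436) - 227008) + h(-198) = ((½)*(349 + 436)/436 - 227008) + (3/8 - ⅛*(-198)²) = ((½)*(1/436)*785 - 227008) + (3/8 - ⅛*39204) = (785/872 - 227008) + (3/8 - 9801/2) = -197950191/872 - 39201/8 = -50555775/218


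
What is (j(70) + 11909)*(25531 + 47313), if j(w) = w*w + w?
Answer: 1229533876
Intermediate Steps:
j(w) = w + w**2 (j(w) = w**2 + w = w + w**2)
(j(70) + 11909)*(25531 + 47313) = (70*(1 + 70) + 11909)*(25531 + 47313) = (70*71 + 11909)*72844 = (4970 + 11909)*72844 = 16879*72844 = 1229533876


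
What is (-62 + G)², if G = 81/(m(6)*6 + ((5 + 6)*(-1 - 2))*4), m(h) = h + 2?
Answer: 3108169/784 ≈ 3964.5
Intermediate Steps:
m(h) = 2 + h
G = -27/28 (G = 81/((2 + 6)*6 + ((5 + 6)*(-1 - 2))*4) = 81/(8*6 + (11*(-3))*4) = 81/(48 - 33*4) = 81/(48 - 132) = 81/(-84) = 81*(-1/84) = -27/28 ≈ -0.96429)
(-62 + G)² = (-62 - 27/28)² = (-1763/28)² = 3108169/784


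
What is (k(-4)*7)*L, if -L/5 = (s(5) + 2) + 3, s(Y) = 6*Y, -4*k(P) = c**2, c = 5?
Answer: 30625/4 ≈ 7656.3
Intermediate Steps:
k(P) = -25/4 (k(P) = -1/4*5**2 = -1/4*25 = -25/4)
L = -175 (L = -5*((6*5 + 2) + 3) = -5*((30 + 2) + 3) = -5*(32 + 3) = -5*35 = -175)
(k(-4)*7)*L = -25/4*7*(-175) = -175/4*(-175) = 30625/4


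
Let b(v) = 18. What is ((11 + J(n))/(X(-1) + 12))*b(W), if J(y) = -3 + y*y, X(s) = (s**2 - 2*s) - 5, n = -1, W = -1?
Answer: 81/5 ≈ 16.200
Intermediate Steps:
X(s) = -5 + s**2 - 2*s
J(y) = -3 + y**2
((11 + J(n))/(X(-1) + 12))*b(W) = ((11 + (-3 + (-1)**2))/((-5 + (-1)**2 - 2*(-1)) + 12))*18 = ((11 + (-3 + 1))/((-5 + 1 + 2) + 12))*18 = ((11 - 2)/(-2 + 12))*18 = (9/10)*18 = 81/5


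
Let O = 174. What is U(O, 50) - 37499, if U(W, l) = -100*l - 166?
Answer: -42665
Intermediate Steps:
U(W, l) = -166 - 100*l
U(O, 50) - 37499 = (-166 - 100*50) - 37499 = (-166 - 5000) - 37499 = -5166 - 37499 = -42665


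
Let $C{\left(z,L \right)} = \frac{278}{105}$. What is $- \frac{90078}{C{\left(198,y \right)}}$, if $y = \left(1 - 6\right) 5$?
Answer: $- \frac{4729095}{139} \approx -34022.0$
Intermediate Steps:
$y = -25$ ($y = \left(-5\right) 5 = -25$)
$C{\left(z,L \right)} = \frac{278}{105}$ ($C{\left(z,L \right)} = 278 \cdot \frac{1}{105} = \frac{278}{105}$)
$- \frac{90078}{C{\left(198,y \right)}} = - \frac{90078}{\frac{278}{105}} = \left(-90078\right) \frac{105}{278} = - \frac{4729095}{139}$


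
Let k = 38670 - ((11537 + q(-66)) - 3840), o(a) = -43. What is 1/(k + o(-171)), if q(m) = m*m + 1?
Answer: 1/26573 ≈ 3.7632e-5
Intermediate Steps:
q(m) = 1 + m² (q(m) = m² + 1 = 1 + m²)
k = 26616 (k = 38670 - ((11537 + (1 + (-66)²)) - 3840) = 38670 - ((11537 + (1 + 4356)) - 3840) = 38670 - ((11537 + 4357) - 3840) = 38670 - (15894 - 3840) = 38670 - 1*12054 = 38670 - 12054 = 26616)
1/(k + o(-171)) = 1/(26616 - 43) = 1/26573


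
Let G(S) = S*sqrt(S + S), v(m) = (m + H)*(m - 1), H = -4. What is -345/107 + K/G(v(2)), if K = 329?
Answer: -345/107 + 329*I/4 ≈ -3.2243 + 82.25*I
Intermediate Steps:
v(m) = (-1 + m)*(-4 + m) (v(m) = (m - 4)*(m - 1) = (-4 + m)*(-1 + m) = (-1 + m)*(-4 + m))
G(S) = sqrt(2)*S**(3/2) (G(S) = S*sqrt(2*S) = S*(sqrt(2)*sqrt(S)) = sqrt(2)*S**(3/2))
-345/107 + K/G(v(2)) = -345/107 + 329/((sqrt(2)*(4 + 2**2 - 5*2)**(3/2))) = -345*1/107 + 329/((sqrt(2)*(4 + 4 - 10)**(3/2))) = -345/107 + 329/((sqrt(2)*(-2)**(3/2))) = -345/107 + 329/((sqrt(2)*(-2*I*sqrt(2)))) = -345/107 + 329/((-4*I)) = -345/107 + 329*(I/4) = -345/107 + 329*I/4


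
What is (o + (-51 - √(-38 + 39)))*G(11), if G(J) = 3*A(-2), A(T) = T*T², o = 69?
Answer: -408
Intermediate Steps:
A(T) = T³
G(J) = -24 (G(J) = 3*(-2)³ = 3*(-8) = -24)
(o + (-51 - √(-38 + 39)))*G(11) = (69 + (-51 - √(-38 + 39)))*(-24) = (69 + (-51 - √1))*(-24) = (69 + (-51 - 1*1))*(-24) = (69 + (-51 - 1))*(-24) = (69 - 52)*(-24) = 17*(-24) = -408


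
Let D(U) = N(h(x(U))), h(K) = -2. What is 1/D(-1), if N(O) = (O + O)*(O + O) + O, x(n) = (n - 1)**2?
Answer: 1/14 ≈ 0.071429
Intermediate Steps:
x(n) = (-1 + n)**2
N(O) = O + 4*O**2 (N(O) = (2*O)*(2*O) + O = 4*O**2 + O = O + 4*O**2)
D(U) = 14 (D(U) = -2*(1 + 4*(-2)) = -2*(1 - 8) = -2*(-7) = 14)
1/D(-1) = 1/14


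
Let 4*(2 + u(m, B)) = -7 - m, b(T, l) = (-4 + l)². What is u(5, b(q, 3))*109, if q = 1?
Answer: -545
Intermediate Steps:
u(m, B) = -15/4 - m/4 (u(m, B) = -2 + (-7 - m)/4 = -2 + (-7/4 - m/4) = -15/4 - m/4)
u(5, b(q, 3))*109 = (-15/4 - ¼*5)*109 = (-15/4 - 5/4)*109 = -5*109 = -545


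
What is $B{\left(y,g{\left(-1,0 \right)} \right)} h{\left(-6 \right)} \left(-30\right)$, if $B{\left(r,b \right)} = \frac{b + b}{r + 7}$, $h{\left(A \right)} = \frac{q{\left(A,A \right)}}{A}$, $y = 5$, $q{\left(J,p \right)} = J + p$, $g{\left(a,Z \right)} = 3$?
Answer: $-30$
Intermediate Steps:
$h{\left(A \right)} = 2$ ($h{\left(A \right)} = \frac{A + A}{A} = \frac{2 A}{A} = 2$)
$B{\left(r,b \right)} = \frac{2 b}{7 + r}$
$B{\left(y,g{\left(-1,0 \right)} \right)} h{\left(-6 \right)} \left(-30\right) = 2 \cdot 3 \frac{1}{7 + 5} \cdot 2 \left(-30\right) = 2 \cdot 3 \cdot \frac{1}{12} \cdot 2 \left(-30\right) = \frac{1}{2} \cdot 2 \left(-30\right) = 1 \left(-30\right) = -30$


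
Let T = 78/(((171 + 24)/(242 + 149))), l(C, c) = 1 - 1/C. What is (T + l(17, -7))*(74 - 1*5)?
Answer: 922806/85 ≈ 10857.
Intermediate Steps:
T = 782/5 (T = 78/((195/391)) = 78/((195*(1/391))) = 78/(195/391) = 78*(391/195) = 782/5 ≈ 156.40)
(T + l(17, -7))*(74 - 1*5) = (782/5 + (-1 + 17)/17)*(74 - 1*5) = (782/5 + (1/17)*16)*(74 - 5) = (782/5 + 16/17)*69 = (13374/85)*69 = 922806/85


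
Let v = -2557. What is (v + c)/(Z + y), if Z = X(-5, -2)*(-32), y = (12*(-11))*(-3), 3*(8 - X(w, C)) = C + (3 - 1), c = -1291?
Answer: -962/35 ≈ -27.486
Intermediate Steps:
X(w, C) = 22/3 - C/3 (X(w, C) = 8 - (C + (3 - 1))/3 = 8 - (C + 2)/3 = 8 - (2 + C)/3 = 8 + (-2/3 - C/3) = 22/3 - C/3)
y = 396 (y = -132*(-3) = 396)
Z = -256 (Z = (22/3 - 1/3*(-2))*(-32) = (22/3 + 2/3)*(-32) = 8*(-32) = -256)
(v + c)/(Z + y) = (-2557 - 1291)/(-256 + 396) = -3848/140 = -3848*1/140 = -962/35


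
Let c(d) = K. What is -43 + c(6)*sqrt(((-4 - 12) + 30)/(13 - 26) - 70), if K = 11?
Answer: -43 + 22*I*sqrt(3003)/13 ≈ -43.0 + 92.738*I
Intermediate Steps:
c(d) = 11
-43 + c(6)*sqrt(((-4 - 12) + 30)/(13 - 26) - 70) = -43 + 11*sqrt(((-4 - 12) + 30)/(13 - 26) - 70) = -43 + 11*sqrt((-16 + 30)/(-13) - 70) = -43 + 11*sqrt(14*(-1/13) - 70) = -43 + 11*sqrt(-14/13 - 70) = -43 + 11*sqrt(-924/13) = -43 + 11*(2*I*sqrt(3003)/13) = -43 + 22*I*sqrt(3003)/13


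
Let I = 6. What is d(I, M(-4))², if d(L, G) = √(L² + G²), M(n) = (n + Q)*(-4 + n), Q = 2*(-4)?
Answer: 9252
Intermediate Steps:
Q = -8
M(n) = (-8 + n)*(-4 + n) (M(n) = (n - 8)*(-4 + n) = (-8 + n)*(-4 + n))
d(L, G) = √(G² + L²)
d(I, M(-4))² = (√((32 + (-4)² - 12*(-4))² + 6²))² = (√((32 + 16 + 48)² + 36))² = (√(96² + 36))² = (√(9216 + 36))² = (√9252)² = (6*√257)² = 9252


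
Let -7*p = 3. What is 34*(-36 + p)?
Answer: -8670/7 ≈ -1238.6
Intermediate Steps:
p = -3/7 (p = -⅐*3 = -3/7 ≈ -0.42857)
34*(-36 + p) = 34*(-36 - 3/7) = 34*(-255/7) = -8670/7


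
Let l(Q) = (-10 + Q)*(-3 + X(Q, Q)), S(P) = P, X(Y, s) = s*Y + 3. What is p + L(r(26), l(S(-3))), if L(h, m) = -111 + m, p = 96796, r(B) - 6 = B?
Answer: 96568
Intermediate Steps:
X(Y, s) = 3 + Y*s (X(Y, s) = Y*s + 3 = 3 + Y*s)
r(B) = 6 + B
l(Q) = Q²*(-10 + Q) (l(Q) = (-10 + Q)*(-3 + (3 + Q*Q)) = (-10 + Q)*(-3 + (3 + Q²)) = (-10 + Q)*Q² = Q²*(-10 + Q))
p + L(r(26), l(S(-3))) = 96796 + (-111 + (-3)²*(-10 - 3)) = 96796 + (-111 + 9*(-13)) = 96796 + (-111 - 117) = 96796 - 228 = 96568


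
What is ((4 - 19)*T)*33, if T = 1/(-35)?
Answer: 99/7 ≈ 14.143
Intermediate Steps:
T = -1/35 ≈ -0.028571
((4 - 19)*T)*33 = ((4 - 19)*(-1/35))*33 = -15*(-1/35)*33 = (3/7)*33 = 99/7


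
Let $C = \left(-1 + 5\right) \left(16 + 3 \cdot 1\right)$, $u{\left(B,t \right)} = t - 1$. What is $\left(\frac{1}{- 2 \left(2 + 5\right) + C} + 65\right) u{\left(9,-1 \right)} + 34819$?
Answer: $\frac{1075358}{31} \approx 34689.0$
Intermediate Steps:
$u{\left(B,t \right)} = -1 + t$
$C = 76$ ($C = 4 \left(16 + 3\right) = 4 \cdot 19 = 76$)
$\left(\frac{1}{- 2 \left(2 + 5\right) + C} + 65\right) u{\left(9,-1 \right)} + 34819 = \left(\frac{1}{- 2 \left(2 + 5\right) + 76} + 65\right) \left(-1 - 1\right) + 34819 = \left(\frac{1}{\left(-2\right) 7 + 76} + 65\right) \left(-2\right) + 34819 = \left(\frac{1}{-14 + 76} + 65\right) \left(-2\right) + 34819 = \left(\frac{1}{62} + 65\right) \left(-2\right) + 34819 = \frac{4031}{62} \left(-2\right) + 34819 = - \frac{4031}{31} + 34819 = \frac{1075358}{31}$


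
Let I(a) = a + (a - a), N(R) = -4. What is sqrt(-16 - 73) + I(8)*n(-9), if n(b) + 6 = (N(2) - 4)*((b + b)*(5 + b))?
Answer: -4656 + I*sqrt(89) ≈ -4656.0 + 9.434*I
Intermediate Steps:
I(a) = a (I(a) = a + 0 = a)
n(b) = -6 - 16*b*(5 + b) (n(b) = -6 + (-4 - 4)*((b + b)*(5 + b)) = -6 - 8*2*b*(5 + b) = -6 - 16*b*(5 + b))
sqrt(-16 - 73) + I(8)*n(-9) = sqrt(-16 - 73) + 8*(-6 - 80*(-9) - 16*(-9)**2) = sqrt(-89) + 8*(-6 + 720 - 16*81) = I*sqrt(89) + 8*(-6 + 720 - 1296) = I*sqrt(89) + 8*(-582) = I*sqrt(89) - 4656 = -4656 + I*sqrt(89)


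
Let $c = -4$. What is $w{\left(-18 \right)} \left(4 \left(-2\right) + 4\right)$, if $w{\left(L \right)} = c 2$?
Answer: $32$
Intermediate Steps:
$w{\left(L \right)} = -8$ ($w{\left(L \right)} = \left(-4\right) 2 = -8$)
$w{\left(-18 \right)} \left(4 \left(-2\right) + 4\right) = - 8 \left(4 \left(-2\right) + 4\right) = - 8 \left(-8 + 4\right) = \left(-8\right) \left(-4\right) = 32$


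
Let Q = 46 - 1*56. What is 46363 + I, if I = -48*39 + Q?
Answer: 44481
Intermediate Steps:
Q = -10 (Q = 46 - 56 = -10)
I = -1882 (I = -48*39 - 10 = -1872 - 10 = -1882)
46363 + I = 46363 - 1882 = 44481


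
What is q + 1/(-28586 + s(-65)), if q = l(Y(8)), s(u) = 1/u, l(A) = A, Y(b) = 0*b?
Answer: -65/1858091 ≈ -3.4982e-5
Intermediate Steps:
Y(b) = 0
q = 0
q + 1/(-28586 + s(-65)) = 0 + 1/(-28586 + 1/(-65)) = 0 + 1/(-28586 - 1/65) = 0 + 1/(-1858091/65) = 0 - 65/1858091 = -65/1858091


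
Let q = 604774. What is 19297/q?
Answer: 19297/604774 ≈ 0.031908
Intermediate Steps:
19297/q = 19297/604774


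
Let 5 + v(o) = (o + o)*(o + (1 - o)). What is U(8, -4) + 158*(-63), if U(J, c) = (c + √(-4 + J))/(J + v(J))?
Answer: -189128/19 ≈ -9954.1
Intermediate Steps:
v(o) = -5 + 2*o (v(o) = -5 + (o + o)*(o + (1 - o)) = -5 + (2*o)*1 = -5 + 2*o)
U(J, c) = (c + √(-4 + J))/(-5 + 3*J) (U(J, c) = (c + √(-4 + J))/(J + (-5 + 2*J)) = (c + √(-4 + J))/(-5 + 3*J))
U(8, -4) + 158*(-63) = (-4 + √(-4 + 8))/(-5 + 3*8) + 158*(-63) = (-4 + √4)/(-5 + 24) - 9954 = (-4 + 2)/19 - 9954 = (1/19)*(-2) - 9954 = -2/19 - 9954 = -189128/19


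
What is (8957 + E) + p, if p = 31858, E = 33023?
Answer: 73838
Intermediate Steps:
(8957 + E) + p = (8957 + 33023) + 31858 = 41980 + 31858 = 73838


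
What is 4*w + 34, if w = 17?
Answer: 102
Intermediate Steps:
4*w + 34 = 4*17 + 34 = 68 + 34 = 102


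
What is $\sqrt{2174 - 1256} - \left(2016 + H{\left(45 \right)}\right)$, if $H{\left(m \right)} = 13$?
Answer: $-2029 + 3 \sqrt{102} \approx -1998.7$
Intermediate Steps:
$\sqrt{2174 - 1256} - \left(2016 + H{\left(45 \right)}\right) = \sqrt{2174 - 1256} - 2029 = \sqrt{918} - 2029 = 3 \sqrt{102} - 2029 = -2029 + 3 \sqrt{102}$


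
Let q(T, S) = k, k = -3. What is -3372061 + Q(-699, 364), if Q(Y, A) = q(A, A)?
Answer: -3372064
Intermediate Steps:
q(T, S) = -3
Q(Y, A) = -3
-3372061 + Q(-699, 364) = -3372061 - 3 = -3372064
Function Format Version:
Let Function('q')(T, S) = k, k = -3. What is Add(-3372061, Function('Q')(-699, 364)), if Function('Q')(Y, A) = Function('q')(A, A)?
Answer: -3372064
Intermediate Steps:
Function('q')(T, S) = -3
Function('Q')(Y, A) = -3
Add(-3372061, Function('Q')(-699, 364)) = Add(-3372061, -3) = -3372064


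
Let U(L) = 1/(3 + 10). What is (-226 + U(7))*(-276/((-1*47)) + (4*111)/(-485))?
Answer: -331857504/296335 ≈ -1119.9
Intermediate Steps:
U(L) = 1/13
(-226 + U(7))*(-276/((-1*47)) + (4*111)/(-485)) = (-226 + 1/13)*(-276/((-1*47)) + (4*111)/(-485)) = -2937*(-276/(-47) + 444*(-1/485))/13 = -2937*(-276*(-1/47) - 444/485)/13 = -2937*(276/47 - 444/485)/13 = -2937/13*112992/22795 = -331857504/296335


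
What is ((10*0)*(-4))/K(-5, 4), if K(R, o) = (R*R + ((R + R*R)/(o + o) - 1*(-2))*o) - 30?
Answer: 0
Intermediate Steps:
K(R, o) = -30 + R² + o*(2 + (R + R²)/(2*o)) (K(R, o) = (R² + ((R + R²)/((2*o)) + 2)*o) - 30 = (R² + ((R + R²)*(1/(2*o)) + 2)*o) - 30 = (R² + ((R + R²)/(2*o) + 2)*o) - 30 = (R² + (2 + (R + R²)/(2*o))*o) - 30 = (R² + o*(2 + (R + R²)/(2*o))) - 30 = -30 + R² + o*(2 + (R + R²)/(2*o)))
((10*0)*(-4))/K(-5, 4) = ((10*0)*(-4))/(-30 + (½)*(-5) + 2*4 + (3/2)*(-5)²) = (0*(-4))/(-30 - 5/2 + 8 + (3/2)*25) = 0/(-30 - 5/2 + 8 + 75/2) = 0/13 = 0*(1/13) = 0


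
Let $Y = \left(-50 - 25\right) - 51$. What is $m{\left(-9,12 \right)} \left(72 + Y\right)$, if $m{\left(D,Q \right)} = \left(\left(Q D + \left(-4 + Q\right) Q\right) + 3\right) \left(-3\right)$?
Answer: $-1458$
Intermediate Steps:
$m{\left(D,Q \right)} = -9 - 3 D Q - 3 Q \left(-4 + Q\right)$ ($m{\left(D,Q \right)} = \left(\left(D Q + Q \left(-4 + Q\right)\right) + 3\right) \left(-3\right) = \left(3 + D Q + Q \left(-4 + Q\right)\right) \left(-3\right) = -9 - 3 D Q - 3 Q \left(-4 + Q\right)$)
$Y = -126$ ($Y = -75 - 51 = -126$)
$m{\left(-9,12 \right)} \left(72 + Y\right) = \left(-9 - 3 \cdot 12^{2} + 12 \cdot 12 - \left(-27\right) 12\right) \left(72 - 126\right) = \left(-9 - 432 + 144 + 324\right) \left(-54\right) = 27 \left(-54\right) = -1458$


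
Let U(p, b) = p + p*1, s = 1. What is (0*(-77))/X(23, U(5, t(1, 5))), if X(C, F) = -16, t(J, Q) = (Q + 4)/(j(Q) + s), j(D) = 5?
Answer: 0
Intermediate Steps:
t(J, Q) = ⅔ + Q/6 (t(J, Q) = (Q + 4)/(5 + 1) = (4 + Q)/6 = (4 + Q)*(⅙) = ⅔ + Q/6)
U(p, b) = 2*p (U(p, b) = p + p = 2*p)
(0*(-77))/X(23, U(5, t(1, 5))) = (0*(-77))/(-16) = 0*(-1/16) = 0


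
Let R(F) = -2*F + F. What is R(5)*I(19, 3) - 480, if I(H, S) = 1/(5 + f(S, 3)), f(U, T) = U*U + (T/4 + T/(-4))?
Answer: -6725/14 ≈ -480.36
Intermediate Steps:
f(U, T) = U² (f(U, T) = U² + (T*(¼) + T*(-¼)) = U² + (T/4 - T/4) = U² + 0 = U²)
R(F) = -F
I(H, S) = 1/(5 + S²)
R(5)*I(19, 3) - 480 = (-1*5)/(5 + 3²) - 480 = -5/(5 + 9) - 480 = -5/14 - 480 = -6725/14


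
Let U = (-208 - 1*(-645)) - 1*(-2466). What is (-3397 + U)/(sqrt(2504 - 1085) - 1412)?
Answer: 697528/1992325 + 494*sqrt(1419)/1992325 ≈ 0.35945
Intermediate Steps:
U = 2903 (U = (-208 + 645) + 2466 = 437 + 2466 = 2903)
(-3397 + U)/(sqrt(2504 - 1085) - 1412) = (-3397 + 2903)/(sqrt(2504 - 1085) - 1412) = -494/(sqrt(1419) - 1412) = -494/(-1412 + sqrt(1419))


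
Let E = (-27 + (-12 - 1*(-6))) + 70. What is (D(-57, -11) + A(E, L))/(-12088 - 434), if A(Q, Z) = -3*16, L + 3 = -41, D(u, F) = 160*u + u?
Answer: 3075/4174 ≈ 0.73670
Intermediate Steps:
D(u, F) = 161*u
L = -44 (L = -3 - 41 = -44)
E = 37 (E = (-27 + (-12 + 6)) + 70 = (-27 - 6) + 70 = -33 + 70 = 37)
A(Q, Z) = -48
(D(-57, -11) + A(E, L))/(-12088 - 434) = (161*(-57) - 48)/(-12088 - 434) = (-9177 - 48)/(-12522) = -9225*(-1/12522) = 3075/4174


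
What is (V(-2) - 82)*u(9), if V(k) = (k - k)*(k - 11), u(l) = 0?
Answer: 0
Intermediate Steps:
V(k) = 0 (V(k) = 0*(-11 + k) = 0)
(V(-2) - 82)*u(9) = (0 - 82)*0 = -82*0 = 0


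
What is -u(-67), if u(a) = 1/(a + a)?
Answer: 1/134 ≈ 0.0074627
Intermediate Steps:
u(a) = 1/(2*a)
-u(-67) = -1/(2*(-67)) = -(-1)/(2*67) = -1*(-1/134) = 1/134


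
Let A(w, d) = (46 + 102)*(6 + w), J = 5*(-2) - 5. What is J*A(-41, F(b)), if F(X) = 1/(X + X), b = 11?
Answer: 77700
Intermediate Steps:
F(X) = 1/(2*X)
J = -15 (J = -10 - 5 = -15)
A(w, d) = 888 + 148*w (A(w, d) = 148*(6 + w) = 888 + 148*w)
J*A(-41, F(b)) = -15*(888 + 148*(-41)) = -15*(888 - 6068) = -15*(-5180) = 77700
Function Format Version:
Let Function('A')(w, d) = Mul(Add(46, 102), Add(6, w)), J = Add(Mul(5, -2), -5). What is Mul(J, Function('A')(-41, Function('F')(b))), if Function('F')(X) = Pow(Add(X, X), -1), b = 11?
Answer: 77700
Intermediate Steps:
Function('F')(X) = Mul(Rational(1, 2), Pow(X, -1)) (Function('F')(X) = Pow(Mul(2, X), -1) = Mul(Rational(1, 2), Pow(X, -1)))
J = -15 (J = Add(-10, -5) = -15)
Function('A')(w, d) = Add(888, Mul(148, w)) (Function('A')(w, d) = Mul(148, Add(6, w)) = Add(888, Mul(148, w)))
Mul(J, Function('A')(-41, Function('F')(b))) = Mul(-15, Add(888, Mul(148, -41))) = Mul(-15, Add(888, -6068)) = Mul(-15, -5180) = 77700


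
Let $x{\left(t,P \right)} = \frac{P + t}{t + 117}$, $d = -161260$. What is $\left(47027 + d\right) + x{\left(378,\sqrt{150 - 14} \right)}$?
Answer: $- \frac{6282773}{55} + \frac{2 \sqrt{34}}{495} \approx -1.1423 \cdot 10^{5}$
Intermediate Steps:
$x{\left(t,P \right)} = \frac{P + t}{117 + t}$
$\left(47027 + d\right) + x{\left(378,\sqrt{150 - 14} \right)} = \left(47027 - 161260\right) + \frac{\sqrt{150 - 14} + 378}{117 + 378} = -114233 + \frac{\sqrt{136} + 378}{495} = -114233 + \frac{2 \sqrt{34} + 378}{495} = -114233 + \frac{378 + 2 \sqrt{34}}{495} = -114233 + \left(\frac{42}{55} + \frac{2 \sqrt{34}}{495}\right) = - \frac{6282773}{55} + \frac{2 \sqrt{34}}{495}$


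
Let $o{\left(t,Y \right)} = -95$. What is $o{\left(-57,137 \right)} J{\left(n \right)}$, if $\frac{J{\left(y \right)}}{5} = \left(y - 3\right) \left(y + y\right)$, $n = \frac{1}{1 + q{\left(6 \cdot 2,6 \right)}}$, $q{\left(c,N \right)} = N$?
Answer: $\frac{19000}{49} \approx 387.75$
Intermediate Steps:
$n = \frac{1}{7}$ ($n = \frac{1}{1 + 6} = \frac{1}{7} \approx 0.14286$)
$J{\left(y \right)} = 10 y \left(-3 + y\right)$ ($J{\left(y \right)} = 5 \left(y - 3\right) \left(y + y\right) = 5 \left(-3 + y\right) 2 y = 5 \cdot 2 y \left(-3 + y\right) = 10 y \left(-3 + y\right)$)
$o{\left(-57,137 \right)} J{\left(n \right)} = - 95 \cdot 10 \cdot \frac{1}{7} \left(-3 + \frac{1}{7}\right) = - 95 \cdot 10 \cdot \frac{1}{7} \left(- \frac{20}{7}\right) = \left(-95\right) \left(- \frac{200}{49}\right) = \frac{19000}{49}$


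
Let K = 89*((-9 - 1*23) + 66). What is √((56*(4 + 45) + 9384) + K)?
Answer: √15154 ≈ 123.10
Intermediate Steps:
K = 3026 (K = 89*((-9 - 23) + 66) = 89*(-32 + 66) = 89*34 = 3026)
√((56*(4 + 45) + 9384) + K) = √((56*(4 + 45) + 9384) + 3026) = √((56*49 + 9384) + 3026) = √((2744 + 9384) + 3026) = √(12128 + 3026) = √15154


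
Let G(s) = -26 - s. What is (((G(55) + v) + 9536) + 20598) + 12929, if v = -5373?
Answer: 37609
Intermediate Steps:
(((G(55) + v) + 9536) + 20598) + 12929 = ((((-26 - 1*55) - 5373) + 9536) + 20598) + 12929 = ((((-26 - 55) - 5373) + 9536) + 20598) + 12929 = (((-81 - 5373) + 9536) + 20598) + 12929 = ((-5454 + 9536) + 20598) + 12929 = (4082 + 20598) + 12929 = 24680 + 12929 = 37609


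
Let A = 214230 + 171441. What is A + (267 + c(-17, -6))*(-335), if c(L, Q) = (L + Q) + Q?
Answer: 305941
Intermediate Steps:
c(L, Q) = L + 2*Q
A = 385671
A + (267 + c(-17, -6))*(-335) = 385671 + (267 + (-17 + 2*(-6)))*(-335) = 385671 + (267 + (-17 - 12))*(-335) = 385671 + (267 - 29)*(-335) = 385671 + 238*(-335) = 385671 - 79730 = 305941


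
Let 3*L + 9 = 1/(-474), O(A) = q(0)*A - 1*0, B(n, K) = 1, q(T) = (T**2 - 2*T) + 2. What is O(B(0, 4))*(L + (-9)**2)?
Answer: 110915/711 ≈ 156.00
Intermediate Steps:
q(T) = 2 + T**2 - 2*T
O(A) = 2*A (O(A) = (2 + 0**2 - 2*0)*A - 1*0 = (2 + 0 + 0)*A + 0 = 2*A + 0 = 2*A)
L = -4267/1422 (L = -3 + (1/3)/(-474) = -3 + (1/3)*(-1/474) = -3 - 1/1422 = -4267/1422 ≈ -3.0007)
O(B(0, 4))*(L + (-9)**2) = (2*1)*(-4267/1422 + (-9)**2) = 2*(-4267/1422 + 81) = 2*(110915/1422) = 110915/711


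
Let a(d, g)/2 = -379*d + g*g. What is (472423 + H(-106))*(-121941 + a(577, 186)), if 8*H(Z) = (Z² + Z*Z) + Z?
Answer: -931647350625/4 ≈ -2.3291e+11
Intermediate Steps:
H(Z) = Z²/4 + Z/8 (H(Z) = ((Z² + Z*Z) + Z)/8 = ((Z² + Z²) + Z)/8 = (2*Z² + Z)/8 = (Z + 2*Z²)/8 = Z²/4 + Z/8)
a(d, g) = -758*d + 2*g² (a(d, g) = 2*(-379*d + g*g) = 2*(-379*d + g²) = 2*(g² - 379*d) = -758*d + 2*g²)
(472423 + H(-106))*(-121941 + a(577, 186)) = (472423 + (⅛)*(-106)*(1 + 2*(-106)))*(-121941 + (-758*577 + 2*186²)) = (472423 + (⅛)*(-106)*(1 - 212))*(-121941 + (-437366 + 2*34596)) = (472423 + (⅛)*(-106)*(-211))*(-121941 + (-437366 + 69192)) = (472423 + 11183/4)*(-121941 - 368174) = (1900875/4)*(-490115) = -931647350625/4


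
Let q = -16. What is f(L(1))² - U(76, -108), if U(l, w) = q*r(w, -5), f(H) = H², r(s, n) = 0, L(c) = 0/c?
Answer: 0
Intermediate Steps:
L(c) = 0
U(l, w) = 0 (U(l, w) = -16*0 = 0)
f(L(1))² - U(76, -108) = (0²)² - 1*0 = 0² + 0 = 0 + 0 = 0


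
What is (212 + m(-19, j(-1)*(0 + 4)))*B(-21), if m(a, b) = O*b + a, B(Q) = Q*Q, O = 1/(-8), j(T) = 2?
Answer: 84672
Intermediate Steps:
O = -⅛ ≈ -0.12500
B(Q) = Q²
m(a, b) = a - b/8 (m(a, b) = -b/8 + a = a - b/8)
(212 + m(-19, j(-1)*(0 + 4)))*B(-21) = (212 + (-19 - (0 + 4)/4))*(-21)² = (212 + (-19 - 4/4))*441 = (212 + (-19 - ⅛*8))*441 = (212 + (-19 - 1))*441 = (212 - 20)*441 = 192*441 = 84672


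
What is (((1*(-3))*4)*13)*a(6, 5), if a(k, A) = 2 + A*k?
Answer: -4992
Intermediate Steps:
(((1*(-3))*4)*13)*a(6, 5) = (((1*(-3))*4)*13)*(2 + 5*6) = (-3*4*13)*(2 + 30) = -12*13*32 = -156*32 = -4992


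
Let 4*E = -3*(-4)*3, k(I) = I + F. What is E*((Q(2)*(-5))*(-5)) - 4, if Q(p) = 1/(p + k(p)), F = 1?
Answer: 41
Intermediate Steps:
k(I) = 1 + I (k(I) = I + 1 = 1 + I)
E = 9 (E = (-3*(-4)*3)/4 = (12*3)/4 = (1/4)*36 = 9)
Q(p) = 1/(1 + 2*p) (Q(p) = 1/(p + (1 + p)) = 1/(1 + 2*p))
E*((Q(2)*(-5))*(-5)) - 4 = 9*((-5/(1 + 2*2))*(-5)) - 4 = 9*((-5/(1 + 4))*(-5)) - 4 = 9*((-5/5)*(-5)) - 4 = 9*(((1/5)*(-5))*(-5)) - 4 = 9*(-1*(-5)) - 4 = 9*5 - 4 = 45 - 4 = 41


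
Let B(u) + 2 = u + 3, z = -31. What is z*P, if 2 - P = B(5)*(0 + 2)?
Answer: 310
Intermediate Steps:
B(u) = 1 + u (B(u) = -2 + (u + 3) = -2 + (3 + u) = 1 + u)
P = -10 (P = 2 - (1 + 5)*(0 + 2) = 2 - 6*2 = 2 - 1*12 = 2 - 12 = -10)
z*P = -31*(-10) = 310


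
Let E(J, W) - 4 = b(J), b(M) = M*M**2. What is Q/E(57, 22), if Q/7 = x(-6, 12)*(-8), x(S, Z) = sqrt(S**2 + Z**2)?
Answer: -336*sqrt(5)/185197 ≈ -0.0040569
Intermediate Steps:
b(M) = M**3
E(J, W) = 4 + J**3
Q = -336*sqrt(5) (Q = 7*(sqrt((-6)**2 + 12**2)*(-8)) = 7*(sqrt(36 + 144)*(-8)) = 7*(sqrt(180)*(-8)) = 7*((6*sqrt(5))*(-8)) = 7*(-48*sqrt(5)) = -336*sqrt(5) ≈ -751.32)
Q/E(57, 22) = (-336*sqrt(5))/(4 + 57**3) = (-336*sqrt(5))/(4 + 185193) = -336*sqrt(5)/185197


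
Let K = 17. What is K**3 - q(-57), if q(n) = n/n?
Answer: 4912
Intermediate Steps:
q(n) = 1
K**3 - q(-57) = 17**3 - 1*1 = 4913 - 1 = 4912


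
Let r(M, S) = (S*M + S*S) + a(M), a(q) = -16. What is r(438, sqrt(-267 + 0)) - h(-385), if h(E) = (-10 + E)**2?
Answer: -156308 + 438*I*sqrt(267) ≈ -1.5631e+5 + 7157.0*I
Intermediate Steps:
r(M, S) = -16 + S**2 + M*S (r(M, S) = (S*M + S*S) - 16 = (M*S + S**2) - 16 = (S**2 + M*S) - 16 = -16 + S**2 + M*S)
r(438, sqrt(-267 + 0)) - h(-385) = (-16 + (sqrt(-267 + 0))**2 + 438*sqrt(-267 + 0)) - (-10 - 385)**2 = (-16 + (sqrt(-267))**2 + 438*sqrt(-267)) - 1*(-395)**2 = (-16 + (I*sqrt(267))**2 + 438*(I*sqrt(267))) - 1*156025 = (-16 - 267 + 438*I*sqrt(267)) - 156025 = (-283 + 438*I*sqrt(267)) - 156025 = -156308 + 438*I*sqrt(267)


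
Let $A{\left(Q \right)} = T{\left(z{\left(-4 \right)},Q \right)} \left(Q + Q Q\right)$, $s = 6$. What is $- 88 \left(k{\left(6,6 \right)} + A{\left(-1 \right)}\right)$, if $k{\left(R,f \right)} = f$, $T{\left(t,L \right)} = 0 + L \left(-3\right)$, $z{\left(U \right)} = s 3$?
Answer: $-528$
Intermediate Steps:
$z{\left(U \right)} = 18$ ($z{\left(U \right)} = 6 \cdot 3 = 18$)
$T{\left(t,L \right)} = - 3 L$ ($T{\left(t,L \right)} = 0 - 3 L = - 3 L$)
$A{\left(Q \right)} = - 3 Q \left(Q + Q^{2}\right)$ ($A{\left(Q \right)} = - 3 Q \left(Q + Q Q\right) = - 3 Q \left(Q + Q^{2}\right)$)
$- 88 \left(k{\left(6,6 \right)} + A{\left(-1 \right)}\right) = - 88 \left(6 + 3 \left(-1\right)^{2} \left(-1 - -1\right)\right) = - 88 \left(6 + 3 \cdot 1 \left(-1 + 1\right)\right) = - 88 \left(6 + 3 \cdot 1 \cdot 0\right) = - 88 \left(6 + 0\right) = \left(-88\right) 6 = -528$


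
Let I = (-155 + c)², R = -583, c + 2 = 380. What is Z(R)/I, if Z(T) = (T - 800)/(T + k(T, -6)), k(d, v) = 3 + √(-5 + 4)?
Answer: 802140/16728885329 + 1383*I/16728885329 ≈ 4.7949e-5 + 8.2671e-8*I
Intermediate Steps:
c = 378 (c = -2 + 380 = 378)
k(d, v) = 3 + I (k(d, v) = 3 + √(-1) = 3 + I)
I = 49729 (I = (-155 + 378)² = 223² = 49729)
Z(T) = (-800 + T)/(3 + I + T) (Z(T) = (T - 800)/(T + (3 + I)) = (-800 + T)/(3 + I + T))
Z(R)/I = ((-800 - 583)/(3 + I - 583))/49729 = (-1383/(-580 + I))*(1/49729) = (((-580 - I)/336401)*(-1383))*(1/49729) = -1383*(-580 - I)/336401*(1/49729) = -1383*(-580 - I)/16728885329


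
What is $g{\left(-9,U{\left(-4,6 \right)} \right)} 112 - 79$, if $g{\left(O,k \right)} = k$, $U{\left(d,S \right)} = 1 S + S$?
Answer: $1265$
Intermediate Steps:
$U{\left(d,S \right)} = 2 S$ ($U{\left(d,S \right)} = S + S = 2 S$)
$g{\left(-9,U{\left(-4,6 \right)} \right)} 112 - 79 = 2 \cdot 6 \cdot 112 - 79 = 12 \cdot 112 - 79 = 1344 - 79 = 1265$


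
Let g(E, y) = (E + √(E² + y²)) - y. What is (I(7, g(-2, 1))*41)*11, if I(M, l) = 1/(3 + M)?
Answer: 451/10 ≈ 45.100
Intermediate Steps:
g(E, y) = E + √(E² + y²) - y
(I(7, g(-2, 1))*41)*11 = (41/(3 + 7))*11 = (41/10)*11 = 451/10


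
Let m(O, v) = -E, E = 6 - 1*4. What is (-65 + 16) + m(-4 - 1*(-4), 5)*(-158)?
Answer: 267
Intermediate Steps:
E = 2 (E = 6 - 4 = 2)
m(O, v) = -2 (m(O, v) = -1*2 = -2)
(-65 + 16) + m(-4 - 1*(-4), 5)*(-158) = (-65 + 16) - 2*(-158) = -49 + 316 = 267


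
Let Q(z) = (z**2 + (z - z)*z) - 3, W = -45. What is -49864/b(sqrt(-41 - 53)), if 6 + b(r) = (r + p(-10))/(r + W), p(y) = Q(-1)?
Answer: 312397960/37087 - 1072076*I*sqrt(94)/37087 ≈ 8423.4 - 280.26*I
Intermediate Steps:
Q(z) = -3 + z**2 (Q(z) = (z**2 + 0*z) - 3 = (z**2 + 0) - 3 = z**2 - 3 = -3 + z**2)
p(y) = -2 (p(y) = -3 + (-1)**2 = -3 + 1 = -2)
b(r) = -6 + (-2 + r)/(-45 + r) (b(r) = -6 + (r - 2)/(r - 45) = -6 + (-2 + r)/(-45 + r))
-49864/b(sqrt(-41 - 53)) = -49864*(-45 + sqrt(-41 - 53))/(268 - 5*sqrt(-41 - 53)) = -49864*(-45 + sqrt(-94))/(268 - 5*I*sqrt(94)) = -49864*(-45 + I*sqrt(94))/(268 - 5*I*sqrt(94))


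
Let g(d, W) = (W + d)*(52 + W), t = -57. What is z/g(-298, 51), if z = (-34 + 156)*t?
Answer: 366/1339 ≈ 0.27334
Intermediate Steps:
g(d, W) = (52 + W)*(W + d)
z = -6954 (z = (-34 + 156)*(-57) = 122*(-57) = -6954)
z/g(-298, 51) = -6954/(51**2 + 52*51 + 52*(-298) + 51*(-298)) = -6954/(2601 + 2652 - 15496 - 15198) = -6954/(-25441) = -6954*(-1/25441) = 366/1339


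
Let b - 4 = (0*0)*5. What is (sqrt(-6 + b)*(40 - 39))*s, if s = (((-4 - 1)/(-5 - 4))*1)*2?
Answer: 10*I*sqrt(2)/9 ≈ 1.5713*I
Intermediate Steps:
b = 4 (b = 4 + (0*0)*5 = 4 + 0*5 = 4 + 0 = 4)
s = 10/9 (s = (-5/(-9)*1)*2 = (-5*(-1/9)*1)*2 = ((5/9)*1)*2 = (5/9)*2 = 10/9 ≈ 1.1111)
(sqrt(-6 + b)*(40 - 39))*s = (sqrt(-6 + 4)*(40 - 39))*(10/9) = (sqrt(-2)*1)*(10/9) = ((I*sqrt(2))*1)*(10/9) = (I*sqrt(2))*(10/9) = 10*I*sqrt(2)/9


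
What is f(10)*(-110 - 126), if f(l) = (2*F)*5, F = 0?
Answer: 0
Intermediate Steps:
f(l) = 0 (f(l) = (2*0)*5 = 0*5 = 0)
f(10)*(-110 - 126) = 0*(-110 - 126) = 0*(-236) = 0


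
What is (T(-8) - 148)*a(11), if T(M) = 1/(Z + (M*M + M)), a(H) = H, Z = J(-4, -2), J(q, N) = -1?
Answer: -8139/5 ≈ -1627.8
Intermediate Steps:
Z = -1
T(M) = 1/(-1 + M + M²) (T(M) = 1/(-1 + (M*M + M)) = 1/(-1 + (M² + M)) = 1/(-1 + (M + M²)) = 1/(-1 + M + M²))
(T(-8) - 148)*a(11) = (1/(-1 - 8 + (-8)²) - 148)*11 = (1/(-1 - 8 + 64) - 148)*11 = (1/55 - 148)*11 = -8139/55*11 = -8139/5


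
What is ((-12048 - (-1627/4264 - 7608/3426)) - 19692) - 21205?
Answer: -128901185311/2434744 ≈ -52942.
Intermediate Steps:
((-12048 - (-1627/4264 - 7608/3426)) - 19692) - 21205 = ((-12048 - (-1627*1/4264 - 7608*1/3426)) - 19692) - 21205 = ((-12048 - (-1627/4264 - 1268/571)) - 19692) - 21205 = ((-12048 - 1*(-6335769/2434744)) - 19692) - 21205 = ((-12048 + 6335769/2434744) - 19692) - 21205 = (-29327459943/2434744 - 19692) - 21205 = -77272438791/2434744 - 21205 = -128901185311/2434744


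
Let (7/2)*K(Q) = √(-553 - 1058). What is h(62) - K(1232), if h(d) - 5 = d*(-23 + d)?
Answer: 2423 - 6*I*√179/7 ≈ 2423.0 - 11.468*I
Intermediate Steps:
K(Q) = 6*I*√179/7 (K(Q) = 2*√(-553 - 1058)/7 = 2*√(-1611)/7 = 2*(3*I*√179)/7 = 6*I*√179/7)
h(d) = 5 + d*(-23 + d)
h(62) - K(1232) = (5 + 62² - 23*62) - 6*I*√179/7 = (5 + 3844 - 1426) - 6*I*√179/7 = 2423 - 6*I*√179/7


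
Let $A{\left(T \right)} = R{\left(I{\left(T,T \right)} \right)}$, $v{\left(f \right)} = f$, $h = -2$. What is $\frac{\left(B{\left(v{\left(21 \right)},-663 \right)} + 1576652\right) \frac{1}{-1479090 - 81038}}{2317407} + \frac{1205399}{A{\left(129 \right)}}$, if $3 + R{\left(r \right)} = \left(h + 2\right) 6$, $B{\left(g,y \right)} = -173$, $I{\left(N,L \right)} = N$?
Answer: $- \frac{1452687226876033247}{3615451548096} \approx -4.018 \cdot 10^{5}$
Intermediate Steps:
$R{\left(r \right)} = -3$ ($R{\left(r \right)} = -3 + \left(-2 + 2\right) 6 = -3 + 0 \cdot 6 = -3 + 0 = -3$)
$A{\left(T \right)} = -3$
$\frac{\left(B{\left(v{\left(21 \right)},-663 \right)} + 1576652\right) \frac{1}{-1479090 - 81038}}{2317407} + \frac{1205399}{A{\left(129 \right)}} = \frac{\left(-173 + 1576652\right) \frac{1}{-1479090 - 81038}}{2317407} + \frac{1205399}{-3} = \frac{1576479}{-1560128} \cdot \frac{1}{2317407} + 1205399 \left(- \frac{1}{3}\right) = 1576479 \left(- \frac{1}{1560128}\right) \frac{1}{2317407} - \frac{1205399}{3} = \left(- \frac{1576479}{1560128}\right) \frac{1}{2317407} - \frac{1205399}{3} = - \frac{525493}{1205150516032} - \frac{1205399}{3} = - \frac{1452687226876033247}{3615451548096}$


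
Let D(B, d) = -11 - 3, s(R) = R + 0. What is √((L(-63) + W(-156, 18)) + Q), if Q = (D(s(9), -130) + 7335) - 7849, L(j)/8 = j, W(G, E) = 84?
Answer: 2*I*√237 ≈ 30.79*I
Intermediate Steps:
s(R) = R
L(j) = 8*j
D(B, d) = -14
Q = -528 (Q = (-14 + 7335) - 7849 = 7321 - 7849 = -528)
√((L(-63) + W(-156, 18)) + Q) = √((8*(-63) + 84) - 528) = √((-504 + 84) - 528) = √(-420 - 528) = √(-948) = 2*I*√237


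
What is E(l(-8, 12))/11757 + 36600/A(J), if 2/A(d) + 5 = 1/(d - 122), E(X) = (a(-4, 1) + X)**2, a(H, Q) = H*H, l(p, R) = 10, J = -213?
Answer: -72119273828/787719 ≈ -91555.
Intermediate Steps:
a(H, Q) = H**2
E(X) = (16 + X)**2 (E(X) = ((-4)**2 + X)**2 = (16 + X)**2)
A(d) = 2/(-5 + 1/(-122 + d)) (A(d) = 2/(-5 + 1/(d - 122)) = 2/(-5 + 1/(-122 + d)))
E(l(-8, 12))/11757 + 36600/A(J) = (16 + 10)**2/11757 + 36600/((2*(122 - 1*(-213))/(-611 + 5*(-213)))) = 26**2*(1/11757) + 36600/((2*(122 + 213)/(-611 - 1065))) = 676*(1/11757) + 36600/((2*335/(-1676))) = 676/11757 + 36600/((2*(-1/1676)*335)) = 676/11757 + 36600/(-335/838) = 676/11757 + 36600*(-838/335) = 676/11757 - 6134160/67 = -72119273828/787719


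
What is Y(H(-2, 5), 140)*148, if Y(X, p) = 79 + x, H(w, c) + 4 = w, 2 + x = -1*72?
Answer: 740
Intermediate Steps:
x = -74 (x = -2 - 1*72 = -2 - 72 = -74)
H(w, c) = -4 + w
Y(X, p) = 5 (Y(X, p) = 79 - 74 = 5)
Y(H(-2, 5), 140)*148 = 5*148 = 740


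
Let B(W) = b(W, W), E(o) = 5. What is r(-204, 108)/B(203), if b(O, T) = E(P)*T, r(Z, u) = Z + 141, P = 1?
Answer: -9/145 ≈ -0.062069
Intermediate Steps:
r(Z, u) = 141 + Z
b(O, T) = 5*T
B(W) = 5*W
r(-204, 108)/B(203) = (141 - 204)/((5*203)) = -63/1015 = -63*1/1015 = -9/145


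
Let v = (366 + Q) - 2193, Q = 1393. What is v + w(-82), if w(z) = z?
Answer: -516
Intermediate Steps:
v = -434 (v = (366 + 1393) - 2193 = 1759 - 2193 = -434)
v + w(-82) = -434 - 82 = -516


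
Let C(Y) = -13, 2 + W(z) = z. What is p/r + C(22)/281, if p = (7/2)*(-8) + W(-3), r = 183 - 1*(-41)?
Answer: -12185/62944 ≈ -0.19358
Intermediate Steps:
W(z) = -2 + z
r = 224 (r = 183 + 41 = 224)
p = -33 (p = (7/2)*(-8) + (-2 - 3) = (7*(1/2))*(-8) - 5 = (7/2)*(-8) - 5 = -28 - 5 = -33)
p/r + C(22)/281 = -33/224 - 13/281 = -12185/62944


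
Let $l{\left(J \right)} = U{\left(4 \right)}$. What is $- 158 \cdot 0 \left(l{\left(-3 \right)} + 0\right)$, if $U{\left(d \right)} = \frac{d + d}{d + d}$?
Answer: $0$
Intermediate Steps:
$U{\left(d \right)} = 1$ ($U{\left(d \right)} = \frac{2 d}{2 d} = 2 d \frac{1}{2 d} = 1$)
$l{\left(J \right)} = 1$
$- 158 \cdot 0 \left(l{\left(-3 \right)} + 0\right) = - 158 \cdot 0 \left(1 + 0\right) = - 158 \cdot 0 \cdot 1 = \left(-158\right) 0 = 0$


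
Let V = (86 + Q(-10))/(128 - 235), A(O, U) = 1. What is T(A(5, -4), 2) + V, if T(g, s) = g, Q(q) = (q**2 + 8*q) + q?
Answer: 11/107 ≈ 0.10280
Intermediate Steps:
Q(q) = q**2 + 9*q
V = -96/107 (V = (86 - 10*(9 - 10))/(128 - 235) = (86 - 10*(-1))/(-107) = (86 + 10)*(-1/107) = 96*(-1/107) = -96/107 ≈ -0.89720)
T(A(5, -4), 2) + V = 1 - 96/107 = 11/107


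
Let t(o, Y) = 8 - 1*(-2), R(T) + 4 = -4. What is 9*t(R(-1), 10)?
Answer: 90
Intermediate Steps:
R(T) = -8 (R(T) = -4 - 4 = -8)
t(o, Y) = 10 (t(o, Y) = 8 + 2 = 10)
9*t(R(-1), 10) = 9*10 = 90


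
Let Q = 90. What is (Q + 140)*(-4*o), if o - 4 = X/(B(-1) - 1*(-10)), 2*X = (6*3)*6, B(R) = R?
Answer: -9200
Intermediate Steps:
X = 54 (X = ((6*3)*6)/2 = (18*6)/2 = (1/2)*108 = 54)
o = 10 (o = 4 + 54/(-1 - 1*(-10)) = 4 + 54/(-1 + 10) = 4 + 54/9 = 4 + 54*(1/9) = 4 + 6 = 10)
(Q + 140)*(-4*o) = (90 + 140)*(-4*10) = 230*(-40) = -9200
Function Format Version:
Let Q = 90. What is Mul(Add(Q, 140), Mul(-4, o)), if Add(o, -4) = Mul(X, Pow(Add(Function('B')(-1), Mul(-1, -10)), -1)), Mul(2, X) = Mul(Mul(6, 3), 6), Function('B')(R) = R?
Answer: -9200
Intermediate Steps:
X = 54 (X = Mul(Rational(1, 2), Mul(Mul(6, 3), 6)) = Mul(Rational(1, 2), Mul(18, 6)) = Mul(Rational(1, 2), 108) = 54)
o = 10 (o = Add(4, Mul(54, Pow(Add(-1, Mul(-1, -10)), -1))) = Add(4, Mul(54, Pow(Add(-1, 10), -1))) = Add(4, Mul(54, Pow(9, -1))) = Add(4, Mul(54, Rational(1, 9))) = Add(4, 6) = 10)
Mul(Add(Q, 140), Mul(-4, o)) = Mul(Add(90, 140), Mul(-4, 10)) = Mul(230, -40) = -9200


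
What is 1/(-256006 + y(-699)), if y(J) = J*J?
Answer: 1/232595 ≈ 4.2993e-6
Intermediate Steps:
y(J) = J**2
1/(-256006 + y(-699)) = 1/(-256006 + (-699)**2) = 1/(-256006 + 488601) = 1/232595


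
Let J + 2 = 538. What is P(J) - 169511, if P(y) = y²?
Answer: 117785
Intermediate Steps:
J = 536 (J = -2 + 538 = 536)
P(J) - 169511 = 536² - 169511 = 287296 - 169511 = 117785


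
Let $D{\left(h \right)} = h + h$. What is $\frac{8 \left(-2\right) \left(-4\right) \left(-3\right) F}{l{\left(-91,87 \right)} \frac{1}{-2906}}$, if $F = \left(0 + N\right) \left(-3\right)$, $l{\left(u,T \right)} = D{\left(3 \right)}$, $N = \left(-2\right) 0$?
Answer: $0$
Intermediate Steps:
$N = 0$
$D{\left(h \right)} = 2 h$
$l{\left(u,T \right)} = 6$ ($l{\left(u,T \right)} = 2 \cdot 3 = 6$)
$F = 0$ ($F = \left(0 + 0\right) \left(-3\right) = 0 \left(-3\right) = 0$)
$\frac{8 \left(-2\right) \left(-4\right) \left(-3\right) F}{l{\left(-91,87 \right)} \frac{1}{-2906}} = \frac{8 \left(-2\right) \left(-4\right) \left(-3\right) 0}{6 \frac{1}{-2906}} = \frac{8 \cdot 8 \left(-3\right) 0}{6 \left(- \frac{1}{2906}\right)} = \frac{8 \left(-24\right) 0}{- \frac{3}{1453}} = \left(-192\right) 0 \left(- \frac{1453}{3}\right) = 0 \left(- \frac{1453}{3}\right) = 0$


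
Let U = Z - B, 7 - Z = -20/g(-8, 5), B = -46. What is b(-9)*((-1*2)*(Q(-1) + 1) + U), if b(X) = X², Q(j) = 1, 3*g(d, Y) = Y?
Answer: 4941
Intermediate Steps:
g(d, Y) = Y/3
Z = 19 (Z = 7 - (-20)/((⅓)*5) = 7 - (-20)/5/3 = 7 - (-20)*3/5 = 7 - 1*(-12) = 7 + 12 = 19)
U = 65 (U = 19 - 1*(-46) = 19 + 46 = 65)
b(-9)*((-1*2)*(Q(-1) + 1) + U) = (-9)²*((-1*2)*(1 + 1) + 65) = 81*(-2*2 + 65) = 81*(-4 + 65) = 81*61 = 4941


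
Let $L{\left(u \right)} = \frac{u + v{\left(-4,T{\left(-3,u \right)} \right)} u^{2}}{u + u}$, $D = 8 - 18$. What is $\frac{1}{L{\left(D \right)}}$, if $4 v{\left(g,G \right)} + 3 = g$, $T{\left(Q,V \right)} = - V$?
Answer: $\frac{4}{37} \approx 0.10811$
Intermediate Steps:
$v{\left(g,G \right)} = - \frac{3}{4} + \frac{g}{4}$
$D = -10$ ($D = 8 - 18 = -10$)
$L{\left(u \right)} = \frac{u - \frac{7 u^{2}}{4}}{2 u}$ ($L{\left(u \right)} = \frac{u + \left(- \frac{3}{4} + \frac{1}{4} \left(-4\right)\right) u^{2}}{u + u} = \frac{u + \left(- \frac{3}{4} - 1\right) u^{2}}{2 u} = \left(u - \frac{7 u^{2}}{4}\right) \frac{1}{2 u} = \frac{u - \frac{7 u^{2}}{4}}{2 u}$)
$\frac{1}{L{\left(D \right)}} = \frac{1}{\frac{1}{2} - - \frac{35}{4}} = \frac{1}{\frac{1}{2} + \frac{35}{4}} = \frac{1}{\frac{37}{4}} = \frac{4}{37}$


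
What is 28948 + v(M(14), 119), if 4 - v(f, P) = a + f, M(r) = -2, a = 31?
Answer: 28923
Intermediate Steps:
v(f, P) = -27 - f (v(f, P) = 4 - (31 + f) = 4 + (-31 - f) = -27 - f)
28948 + v(M(14), 119) = 28948 + (-27 - 1*(-2)) = 28948 + (-27 + 2) = 28948 - 25 = 28923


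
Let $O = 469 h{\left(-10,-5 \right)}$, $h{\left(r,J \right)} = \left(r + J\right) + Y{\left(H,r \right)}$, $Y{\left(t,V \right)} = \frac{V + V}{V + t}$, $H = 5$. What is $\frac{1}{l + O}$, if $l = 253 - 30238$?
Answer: $- \frac{1}{35144} \approx -2.8454 \cdot 10^{-5}$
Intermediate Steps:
$l = -29985$ ($l = 253 - 30238 = -29985$)
$Y{\left(t,V \right)} = \frac{2 V}{V + t}$
$h{\left(r,J \right)} = J + r + \frac{2 r}{5 + r}$ ($h{\left(r,J \right)} = \left(r + J\right) + \frac{2 r}{r + 5} = \left(J + r\right) + \frac{2 r}{5 + r} = J + r + \frac{2 r}{5 + r}$)
$O = -5159$ ($O = 469 \frac{2 \left(-10\right) + \left(5 - 10\right) \left(-5 - 10\right)}{5 - 10} = 469 \frac{-20 - -75}{-5} = 469 \left(- \frac{-20 + 75}{5}\right) = 469 \left(\left(- \frac{1}{5}\right) 55\right) = 469 \left(-11\right) = -5159$)
$\frac{1}{l + O} = \frac{1}{-29985 - 5159} = \frac{1}{-35144} = - \frac{1}{35144}$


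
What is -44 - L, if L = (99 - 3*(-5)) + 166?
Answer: -324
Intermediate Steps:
L = 280 (L = (99 + 15) + 166 = 114 + 166 = 280)
-44 - L = -44 - 1*280 = -44 - 280 = -324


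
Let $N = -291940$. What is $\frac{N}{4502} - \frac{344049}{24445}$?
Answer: $- \frac{4342690949}{55025695} \approx -78.921$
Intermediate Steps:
$\frac{N}{4502} - \frac{344049}{24445} = - \frac{291940}{4502} - \frac{344049}{24445} = \left(-291940\right) \frac{1}{4502} - \frac{344049}{24445} = - \frac{145970}{2251} - \frac{344049}{24445} = - \frac{4342690949}{55025695}$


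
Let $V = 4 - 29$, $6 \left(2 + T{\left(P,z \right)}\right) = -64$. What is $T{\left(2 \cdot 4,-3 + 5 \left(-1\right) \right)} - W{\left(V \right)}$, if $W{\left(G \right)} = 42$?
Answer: $- \frac{164}{3} \approx -54.667$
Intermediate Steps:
$T{\left(P,z \right)} = - \frac{38}{3}$ ($T{\left(P,z \right)} = -2 + \frac{1}{6} \left(-64\right) = -2 - \frac{32}{3} = - \frac{38}{3}$)
$V = -25$
$T{\left(2 \cdot 4,-3 + 5 \left(-1\right) \right)} - W{\left(V \right)} = - \frac{38}{3} - 42 = - \frac{164}{3}$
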